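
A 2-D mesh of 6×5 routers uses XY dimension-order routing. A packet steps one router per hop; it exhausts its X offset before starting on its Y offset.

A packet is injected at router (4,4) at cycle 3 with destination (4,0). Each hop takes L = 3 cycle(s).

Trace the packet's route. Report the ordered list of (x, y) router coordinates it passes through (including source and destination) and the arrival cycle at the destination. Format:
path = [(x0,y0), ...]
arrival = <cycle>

path = [(4,4), (4,3), (4,2), (4,1), (4,0)]
arrival = 15

src (4,4)  cyc=3
S→(4,3)  cyc=6
S→(4,2)  cyc=9
S→(4,1)  cyc=12
S→(4,0)  cyc=15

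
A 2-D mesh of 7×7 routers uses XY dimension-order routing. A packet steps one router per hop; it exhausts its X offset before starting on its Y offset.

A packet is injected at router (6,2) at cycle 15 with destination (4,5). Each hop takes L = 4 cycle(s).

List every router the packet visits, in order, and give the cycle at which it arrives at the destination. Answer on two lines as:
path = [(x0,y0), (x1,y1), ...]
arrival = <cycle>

path = [(6,2), (5,2), (4,2), (4,3), (4,4), (4,5)]
arrival = 35

src (6,2)  cyc=15
W→(5,2)  cyc=19
W→(4,2)  cyc=23
N→(4,3)  cyc=27
N→(4,4)  cyc=31
N→(4,5)  cyc=35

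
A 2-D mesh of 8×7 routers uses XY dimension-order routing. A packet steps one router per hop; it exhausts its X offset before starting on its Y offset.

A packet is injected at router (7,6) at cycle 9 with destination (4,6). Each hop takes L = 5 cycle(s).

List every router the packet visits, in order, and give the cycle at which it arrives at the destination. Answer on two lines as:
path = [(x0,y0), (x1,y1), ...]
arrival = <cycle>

path = [(7,6), (6,6), (5,6), (4,6)]
arrival = 24

[0] x=7 y=6 t=9
[1] x=6 y=6 t=14 →W
[2] x=5 y=6 t=19 →W
[3] x=4 y=6 t=24 →W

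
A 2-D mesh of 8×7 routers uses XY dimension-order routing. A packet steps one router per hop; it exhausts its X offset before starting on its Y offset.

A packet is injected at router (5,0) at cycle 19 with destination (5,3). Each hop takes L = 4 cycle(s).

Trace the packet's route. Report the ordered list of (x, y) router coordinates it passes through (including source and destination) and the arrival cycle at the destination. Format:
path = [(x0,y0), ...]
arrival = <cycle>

path = [(5,0), (5,1), (5,2), (5,3)]
arrival = 31

src (5,0)  cyc=19
N→(5,1)  cyc=23
N→(5,2)  cyc=27
N→(5,3)  cyc=31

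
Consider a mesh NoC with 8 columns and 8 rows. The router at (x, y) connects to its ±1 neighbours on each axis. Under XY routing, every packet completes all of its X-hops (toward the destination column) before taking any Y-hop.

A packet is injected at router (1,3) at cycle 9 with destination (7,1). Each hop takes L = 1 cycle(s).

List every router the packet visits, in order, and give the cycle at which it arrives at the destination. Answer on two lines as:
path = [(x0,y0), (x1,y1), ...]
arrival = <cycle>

t=9: at (1,3)
t=10: at (2,3) after E
t=11: at (3,3) after E
t=12: at (4,3) after E
t=13: at (5,3) after E
t=14: at (6,3) after E
t=15: at (7,3) after E
t=16: at (7,2) after S
t=17: at (7,1) after S

path = [(1,3), (2,3), (3,3), (4,3), (5,3), (6,3), (7,3), (7,2), (7,1)]
arrival = 17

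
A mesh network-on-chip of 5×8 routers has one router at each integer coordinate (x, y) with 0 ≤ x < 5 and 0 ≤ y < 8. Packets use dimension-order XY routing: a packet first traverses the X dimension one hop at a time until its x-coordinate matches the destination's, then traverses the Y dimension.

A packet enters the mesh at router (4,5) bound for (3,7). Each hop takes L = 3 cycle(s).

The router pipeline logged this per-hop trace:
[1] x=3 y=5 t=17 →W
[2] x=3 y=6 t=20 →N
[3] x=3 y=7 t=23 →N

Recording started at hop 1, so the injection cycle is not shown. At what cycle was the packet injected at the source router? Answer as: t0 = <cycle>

t0 = 14

Hop 1 reached at cycle 17; hop k is at t0 + k·L.
t0 = cyc[1] − L = 17 − 3 = 14.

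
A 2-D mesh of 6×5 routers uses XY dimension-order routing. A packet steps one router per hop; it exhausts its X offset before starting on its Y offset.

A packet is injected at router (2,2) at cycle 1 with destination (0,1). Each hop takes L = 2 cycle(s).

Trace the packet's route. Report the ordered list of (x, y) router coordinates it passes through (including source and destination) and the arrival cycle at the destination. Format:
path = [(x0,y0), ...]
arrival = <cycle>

src (2,2)  cyc=1
W→(1,2)  cyc=3
W→(0,2)  cyc=5
S→(0,1)  cyc=7

path = [(2,2), (1,2), (0,2), (0,1)]
arrival = 7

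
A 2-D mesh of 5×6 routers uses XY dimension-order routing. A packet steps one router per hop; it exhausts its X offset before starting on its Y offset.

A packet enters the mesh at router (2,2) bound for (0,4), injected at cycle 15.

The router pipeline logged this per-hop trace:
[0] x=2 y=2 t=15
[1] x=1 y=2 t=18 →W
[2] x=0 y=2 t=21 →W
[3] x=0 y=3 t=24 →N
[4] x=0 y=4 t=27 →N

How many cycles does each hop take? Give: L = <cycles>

L = 3

cyc[1] − cyc[0] = 18 − 15 = 3.
Per-hop latency L = Δcyc = 3.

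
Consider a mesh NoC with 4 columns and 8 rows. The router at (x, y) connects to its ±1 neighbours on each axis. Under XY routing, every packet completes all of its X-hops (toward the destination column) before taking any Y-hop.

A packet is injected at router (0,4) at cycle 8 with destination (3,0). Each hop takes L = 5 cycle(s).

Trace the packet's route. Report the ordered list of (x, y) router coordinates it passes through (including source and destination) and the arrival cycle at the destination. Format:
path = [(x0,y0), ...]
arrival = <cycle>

path = [(0,4), (1,4), (2,4), (3,4), (3,3), (3,2), (3,1), (3,0)]
arrival = 43

t=8: at (0,4)
t=13: at (1,4) after E
t=18: at (2,4) after E
t=23: at (3,4) after E
t=28: at (3,3) after S
t=33: at (3,2) after S
t=38: at (3,1) after S
t=43: at (3,0) after S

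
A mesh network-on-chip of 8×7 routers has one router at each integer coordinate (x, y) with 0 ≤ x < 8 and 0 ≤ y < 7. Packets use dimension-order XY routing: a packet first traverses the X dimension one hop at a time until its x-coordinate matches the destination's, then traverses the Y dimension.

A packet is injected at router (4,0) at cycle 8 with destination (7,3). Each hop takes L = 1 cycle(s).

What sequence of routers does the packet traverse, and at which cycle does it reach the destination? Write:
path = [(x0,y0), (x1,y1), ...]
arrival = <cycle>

path = [(4,0), (5,0), (6,0), (7,0), (7,1), (7,2), (7,3)]
arrival = 14

t=8: at (4,0)
t=9: at (5,0) after E
t=10: at (6,0) after E
t=11: at (7,0) after E
t=12: at (7,1) after N
t=13: at (7,2) after N
t=14: at (7,3) after N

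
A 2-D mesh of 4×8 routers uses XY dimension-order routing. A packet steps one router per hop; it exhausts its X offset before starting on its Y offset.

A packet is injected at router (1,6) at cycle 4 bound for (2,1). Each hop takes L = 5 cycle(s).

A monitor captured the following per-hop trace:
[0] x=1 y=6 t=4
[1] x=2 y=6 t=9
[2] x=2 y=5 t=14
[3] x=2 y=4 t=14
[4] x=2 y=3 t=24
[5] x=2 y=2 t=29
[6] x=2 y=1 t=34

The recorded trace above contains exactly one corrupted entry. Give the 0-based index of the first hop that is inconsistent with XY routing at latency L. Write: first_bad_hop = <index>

[1] (+1,+0) / 5c ⇒ ok
[2] (+0,-1) / 5c ⇒ ok
[3] (+0,-1) / 0c ⇒ BAD: Δcyc=0≠L

first_bad_hop = 3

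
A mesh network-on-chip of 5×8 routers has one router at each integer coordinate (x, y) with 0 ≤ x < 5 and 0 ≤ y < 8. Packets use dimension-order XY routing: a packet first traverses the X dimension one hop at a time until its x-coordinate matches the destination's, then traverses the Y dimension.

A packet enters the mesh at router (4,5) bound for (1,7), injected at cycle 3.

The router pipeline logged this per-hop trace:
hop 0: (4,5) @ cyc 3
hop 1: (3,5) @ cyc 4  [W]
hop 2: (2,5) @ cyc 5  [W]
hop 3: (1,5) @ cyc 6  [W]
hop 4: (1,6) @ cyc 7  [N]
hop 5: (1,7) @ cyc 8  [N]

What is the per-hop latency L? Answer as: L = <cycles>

L = 1

cyc[1] − cyc[0] = 4 − 3 = 1.
Each hop adds L, hence L = 1.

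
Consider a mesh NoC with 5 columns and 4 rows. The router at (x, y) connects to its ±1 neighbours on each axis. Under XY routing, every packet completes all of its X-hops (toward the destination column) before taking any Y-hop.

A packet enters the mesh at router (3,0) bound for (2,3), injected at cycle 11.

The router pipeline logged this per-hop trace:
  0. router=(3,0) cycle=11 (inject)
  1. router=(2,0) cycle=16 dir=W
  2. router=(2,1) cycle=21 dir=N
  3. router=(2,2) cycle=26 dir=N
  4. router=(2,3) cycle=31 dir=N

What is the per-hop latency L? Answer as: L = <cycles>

Δcyc across hop 0→1: 16 − 11 = 5.
Each hop adds L, hence L = 5.

L = 5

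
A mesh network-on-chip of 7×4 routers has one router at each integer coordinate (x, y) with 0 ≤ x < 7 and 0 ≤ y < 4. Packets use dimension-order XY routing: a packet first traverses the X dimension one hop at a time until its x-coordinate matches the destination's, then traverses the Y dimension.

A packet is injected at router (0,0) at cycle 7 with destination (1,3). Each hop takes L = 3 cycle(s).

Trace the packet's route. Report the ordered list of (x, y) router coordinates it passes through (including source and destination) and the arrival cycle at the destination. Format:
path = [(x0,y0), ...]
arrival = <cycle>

#0 — 0,0 | c7
#1 — 1,0 | c10 | E
#2 — 1,1 | c13 | N
#3 — 1,2 | c16 | N
#4 — 1,3 | c19 | N

path = [(0,0), (1,0), (1,1), (1,2), (1,3)]
arrival = 19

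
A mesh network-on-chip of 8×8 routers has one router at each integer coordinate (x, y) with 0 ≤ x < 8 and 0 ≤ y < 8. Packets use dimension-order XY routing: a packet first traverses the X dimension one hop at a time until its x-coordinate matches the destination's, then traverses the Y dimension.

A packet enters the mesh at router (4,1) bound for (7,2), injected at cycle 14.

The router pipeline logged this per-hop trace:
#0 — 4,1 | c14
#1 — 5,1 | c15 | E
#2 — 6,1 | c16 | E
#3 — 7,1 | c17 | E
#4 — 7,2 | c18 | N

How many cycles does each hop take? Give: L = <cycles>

cyc[1] − cyc[0] = 15 − 14 = 1.
Per-hop latency L = Δcyc = 1.

L = 1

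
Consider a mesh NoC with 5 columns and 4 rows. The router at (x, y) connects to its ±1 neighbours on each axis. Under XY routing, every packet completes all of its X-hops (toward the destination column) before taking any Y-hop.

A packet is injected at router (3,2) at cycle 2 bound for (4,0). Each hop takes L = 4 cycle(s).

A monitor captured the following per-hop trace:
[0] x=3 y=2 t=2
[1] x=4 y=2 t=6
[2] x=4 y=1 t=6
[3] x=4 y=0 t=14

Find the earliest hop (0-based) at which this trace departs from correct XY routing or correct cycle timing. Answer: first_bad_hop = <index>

first_bad_hop = 2

hop 1: step (+1,+0), +4 cyc — ok
hop 2: step (+0,-1), +0 cyc — BAD: Δcyc=0≠L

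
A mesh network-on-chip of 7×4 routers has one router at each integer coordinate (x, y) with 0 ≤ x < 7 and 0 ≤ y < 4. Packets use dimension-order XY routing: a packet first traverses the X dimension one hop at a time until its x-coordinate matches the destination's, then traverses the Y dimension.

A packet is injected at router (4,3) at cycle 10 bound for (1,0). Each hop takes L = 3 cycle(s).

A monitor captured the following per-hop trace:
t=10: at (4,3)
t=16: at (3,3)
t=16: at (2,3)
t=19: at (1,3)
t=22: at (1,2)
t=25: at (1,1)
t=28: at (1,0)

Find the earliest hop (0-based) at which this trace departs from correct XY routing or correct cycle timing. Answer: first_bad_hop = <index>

  1: Δx=-1 Δy=+0 Δt=6 [BAD: Δcyc=6≠L]

first_bad_hop = 1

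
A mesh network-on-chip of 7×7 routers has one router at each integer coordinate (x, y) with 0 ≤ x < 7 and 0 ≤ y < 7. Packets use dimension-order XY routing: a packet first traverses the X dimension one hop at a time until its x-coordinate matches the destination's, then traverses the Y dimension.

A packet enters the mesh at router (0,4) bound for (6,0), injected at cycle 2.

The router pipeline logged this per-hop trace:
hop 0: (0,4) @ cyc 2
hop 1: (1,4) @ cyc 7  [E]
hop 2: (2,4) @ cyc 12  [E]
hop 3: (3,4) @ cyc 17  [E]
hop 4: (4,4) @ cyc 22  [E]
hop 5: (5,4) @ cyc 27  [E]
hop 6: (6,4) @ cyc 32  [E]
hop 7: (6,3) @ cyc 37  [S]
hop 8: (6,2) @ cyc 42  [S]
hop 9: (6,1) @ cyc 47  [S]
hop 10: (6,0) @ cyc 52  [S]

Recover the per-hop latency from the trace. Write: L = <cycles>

Between hops 0 and 1 the cycle counter advances 7 − 2 = 5.
That increment is L by definition: L = 5.

L = 5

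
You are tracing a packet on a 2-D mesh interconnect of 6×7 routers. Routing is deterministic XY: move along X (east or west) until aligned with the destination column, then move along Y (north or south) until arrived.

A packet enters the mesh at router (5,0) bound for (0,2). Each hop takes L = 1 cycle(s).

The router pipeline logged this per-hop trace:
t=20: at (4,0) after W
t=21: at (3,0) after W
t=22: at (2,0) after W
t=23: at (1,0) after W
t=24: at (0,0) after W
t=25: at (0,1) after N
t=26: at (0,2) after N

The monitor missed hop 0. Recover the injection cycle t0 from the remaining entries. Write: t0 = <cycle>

Hop 1 reached at cycle 20; hop k is at t0 + k·L.
Subtract one hop: t0 = 20 − 1 = 19.

t0 = 19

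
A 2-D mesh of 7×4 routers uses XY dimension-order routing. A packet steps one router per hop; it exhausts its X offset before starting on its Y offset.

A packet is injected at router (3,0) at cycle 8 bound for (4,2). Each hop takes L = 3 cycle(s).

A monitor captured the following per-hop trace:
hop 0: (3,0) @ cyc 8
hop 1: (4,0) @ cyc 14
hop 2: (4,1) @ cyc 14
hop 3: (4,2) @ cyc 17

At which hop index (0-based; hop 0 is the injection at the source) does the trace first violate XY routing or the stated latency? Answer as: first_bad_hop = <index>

first_bad_hop = 1

hop 1: step (+1,+0), +6 cyc — BAD: Δcyc=6≠L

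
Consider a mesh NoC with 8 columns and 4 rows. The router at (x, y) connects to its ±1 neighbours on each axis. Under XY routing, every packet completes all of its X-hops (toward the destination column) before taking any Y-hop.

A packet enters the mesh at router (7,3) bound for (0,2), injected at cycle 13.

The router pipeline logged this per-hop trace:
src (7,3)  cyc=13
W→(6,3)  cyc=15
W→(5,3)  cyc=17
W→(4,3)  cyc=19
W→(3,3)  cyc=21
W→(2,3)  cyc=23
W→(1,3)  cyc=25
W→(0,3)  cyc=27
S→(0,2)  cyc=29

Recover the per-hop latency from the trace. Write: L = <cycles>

L = 2

Δcyc across hop 0→1: 15 − 13 = 2.
Per-hop latency L = Δcyc = 2.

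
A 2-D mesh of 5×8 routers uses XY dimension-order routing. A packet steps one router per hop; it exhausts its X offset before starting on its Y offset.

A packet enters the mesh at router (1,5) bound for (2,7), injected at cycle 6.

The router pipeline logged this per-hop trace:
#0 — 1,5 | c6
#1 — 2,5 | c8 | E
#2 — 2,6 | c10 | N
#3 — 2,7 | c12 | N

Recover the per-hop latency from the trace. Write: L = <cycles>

L = 2

Δcyc across hop 0→1: 8 − 6 = 2.
That increment is L by definition: L = 2.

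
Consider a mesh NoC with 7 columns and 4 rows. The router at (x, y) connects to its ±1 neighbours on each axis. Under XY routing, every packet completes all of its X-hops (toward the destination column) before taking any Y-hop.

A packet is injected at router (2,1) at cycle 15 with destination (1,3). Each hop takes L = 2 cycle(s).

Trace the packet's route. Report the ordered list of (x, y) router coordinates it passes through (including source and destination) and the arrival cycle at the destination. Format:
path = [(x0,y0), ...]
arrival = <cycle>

[0] x=2 y=1 t=15
[1] x=1 y=1 t=17 →W
[2] x=1 y=2 t=19 →N
[3] x=1 y=3 t=21 →N

path = [(2,1), (1,1), (1,2), (1,3)]
arrival = 21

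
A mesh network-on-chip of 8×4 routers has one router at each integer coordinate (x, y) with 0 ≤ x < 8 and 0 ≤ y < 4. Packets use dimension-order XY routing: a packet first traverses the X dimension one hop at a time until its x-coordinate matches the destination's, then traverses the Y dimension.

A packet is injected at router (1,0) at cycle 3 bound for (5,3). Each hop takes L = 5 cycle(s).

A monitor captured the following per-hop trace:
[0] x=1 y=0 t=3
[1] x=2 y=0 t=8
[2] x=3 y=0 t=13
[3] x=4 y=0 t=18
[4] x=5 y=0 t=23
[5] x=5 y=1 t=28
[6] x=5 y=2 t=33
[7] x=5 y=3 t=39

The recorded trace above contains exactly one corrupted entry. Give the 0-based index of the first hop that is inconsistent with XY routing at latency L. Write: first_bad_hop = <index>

check 1→ d=(1,0) cyc+5: ok
check 2→ d=(1,0) cyc+5: ok
check 3→ d=(1,0) cyc+5: ok
check 4→ d=(1,0) cyc+5: ok
check 5→ d=(0,1) cyc+5: ok
check 6→ d=(0,1) cyc+5: ok
check 7→ d=(0,1) cyc+6: BAD: Δcyc=6≠L

first_bad_hop = 7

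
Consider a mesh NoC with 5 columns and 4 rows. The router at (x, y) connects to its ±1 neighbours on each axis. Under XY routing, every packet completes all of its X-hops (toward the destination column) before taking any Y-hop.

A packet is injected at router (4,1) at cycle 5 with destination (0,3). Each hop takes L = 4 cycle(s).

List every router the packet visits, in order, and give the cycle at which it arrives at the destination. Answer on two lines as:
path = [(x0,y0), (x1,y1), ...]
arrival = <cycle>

path = [(4,1), (3,1), (2,1), (1,1), (0,1), (0,2), (0,3)]
arrival = 29

src (4,1)  cyc=5
W→(3,1)  cyc=9
W→(2,1)  cyc=13
W→(1,1)  cyc=17
W→(0,1)  cyc=21
N→(0,2)  cyc=25
N→(0,3)  cyc=29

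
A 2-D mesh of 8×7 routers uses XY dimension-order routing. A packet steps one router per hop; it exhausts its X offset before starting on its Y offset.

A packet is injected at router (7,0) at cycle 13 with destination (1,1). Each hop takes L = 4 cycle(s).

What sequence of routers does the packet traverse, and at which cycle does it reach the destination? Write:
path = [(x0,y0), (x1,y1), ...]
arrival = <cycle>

path = [(7,0), (6,0), (5,0), (4,0), (3,0), (2,0), (1,0), (1,1)]
arrival = 41

  0. router=(7,0) cycle=13 (inject)
  1. router=(6,0) cycle=17 dir=W
  2. router=(5,0) cycle=21 dir=W
  3. router=(4,0) cycle=25 dir=W
  4. router=(3,0) cycle=29 dir=W
  5. router=(2,0) cycle=33 dir=W
  6. router=(1,0) cycle=37 dir=W
  7. router=(1,1) cycle=41 dir=N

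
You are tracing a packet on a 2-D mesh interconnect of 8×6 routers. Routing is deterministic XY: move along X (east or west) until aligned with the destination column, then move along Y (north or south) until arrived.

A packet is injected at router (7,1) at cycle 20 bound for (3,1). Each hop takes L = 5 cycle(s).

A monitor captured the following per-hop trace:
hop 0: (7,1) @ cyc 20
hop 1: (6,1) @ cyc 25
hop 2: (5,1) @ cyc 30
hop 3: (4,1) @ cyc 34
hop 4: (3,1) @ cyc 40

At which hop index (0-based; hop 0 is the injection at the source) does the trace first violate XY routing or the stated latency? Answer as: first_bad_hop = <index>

hop 1: step (-1,+0), +5 cyc — ok
hop 2: step (-1,+0), +5 cyc — ok
hop 3: step (-1,+0), +4 cyc — BAD: Δcyc=4≠L

first_bad_hop = 3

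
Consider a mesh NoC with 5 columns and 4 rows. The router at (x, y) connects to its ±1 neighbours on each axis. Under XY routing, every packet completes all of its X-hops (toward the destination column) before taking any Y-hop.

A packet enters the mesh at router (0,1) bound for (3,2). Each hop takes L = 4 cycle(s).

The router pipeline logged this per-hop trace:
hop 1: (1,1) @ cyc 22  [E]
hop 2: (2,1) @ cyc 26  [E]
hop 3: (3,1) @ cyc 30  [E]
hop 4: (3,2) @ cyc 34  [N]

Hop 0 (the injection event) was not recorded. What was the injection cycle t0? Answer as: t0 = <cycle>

t0 = 18

cyc[1] = 22 and cyc[k] = t0 + k·L for every k.
t0 = cyc[1] − L = 22 − 4 = 18.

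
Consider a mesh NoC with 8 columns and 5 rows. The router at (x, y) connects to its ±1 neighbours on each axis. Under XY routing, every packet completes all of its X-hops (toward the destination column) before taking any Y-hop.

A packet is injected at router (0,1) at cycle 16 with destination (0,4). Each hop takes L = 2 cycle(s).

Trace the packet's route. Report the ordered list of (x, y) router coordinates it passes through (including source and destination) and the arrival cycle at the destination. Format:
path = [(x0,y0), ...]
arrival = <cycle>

  0. router=(0,1) cycle=16 (inject)
  1. router=(0,2) cycle=18 dir=N
  2. router=(0,3) cycle=20 dir=N
  3. router=(0,4) cycle=22 dir=N

path = [(0,1), (0,2), (0,3), (0,4)]
arrival = 22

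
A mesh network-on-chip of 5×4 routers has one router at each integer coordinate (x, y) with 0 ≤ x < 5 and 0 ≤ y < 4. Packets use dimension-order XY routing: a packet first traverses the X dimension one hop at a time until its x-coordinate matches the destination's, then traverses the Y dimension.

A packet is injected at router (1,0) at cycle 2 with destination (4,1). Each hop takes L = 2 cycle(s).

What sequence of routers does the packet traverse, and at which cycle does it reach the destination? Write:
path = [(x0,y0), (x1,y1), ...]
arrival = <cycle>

path = [(1,0), (2,0), (3,0), (4,0), (4,1)]
arrival = 10

  0. router=(1,0) cycle=2 (inject)
  1. router=(2,0) cycle=4 dir=E
  2. router=(3,0) cycle=6 dir=E
  3. router=(4,0) cycle=8 dir=E
  4. router=(4,1) cycle=10 dir=N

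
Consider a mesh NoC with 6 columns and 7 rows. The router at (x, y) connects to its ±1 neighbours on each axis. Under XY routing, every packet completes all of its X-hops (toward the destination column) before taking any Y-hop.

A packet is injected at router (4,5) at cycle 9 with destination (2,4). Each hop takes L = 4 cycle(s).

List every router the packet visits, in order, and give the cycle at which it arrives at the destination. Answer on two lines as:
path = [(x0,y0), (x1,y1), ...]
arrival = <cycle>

#0 — 4,5 | c9
#1 — 3,5 | c13 | W
#2 — 2,5 | c17 | W
#3 — 2,4 | c21 | S

path = [(4,5), (3,5), (2,5), (2,4)]
arrival = 21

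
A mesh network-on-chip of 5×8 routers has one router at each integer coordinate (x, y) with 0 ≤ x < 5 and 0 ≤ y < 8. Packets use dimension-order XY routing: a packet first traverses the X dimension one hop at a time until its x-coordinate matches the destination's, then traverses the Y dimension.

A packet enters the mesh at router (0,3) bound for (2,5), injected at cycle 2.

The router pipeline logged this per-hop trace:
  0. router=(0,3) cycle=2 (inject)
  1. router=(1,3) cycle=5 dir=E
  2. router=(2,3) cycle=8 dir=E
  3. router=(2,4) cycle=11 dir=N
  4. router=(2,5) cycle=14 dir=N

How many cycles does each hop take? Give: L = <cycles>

Δcyc across hop 0→1: 5 − 2 = 3.
One hop costs L cycles, so L = 3.

L = 3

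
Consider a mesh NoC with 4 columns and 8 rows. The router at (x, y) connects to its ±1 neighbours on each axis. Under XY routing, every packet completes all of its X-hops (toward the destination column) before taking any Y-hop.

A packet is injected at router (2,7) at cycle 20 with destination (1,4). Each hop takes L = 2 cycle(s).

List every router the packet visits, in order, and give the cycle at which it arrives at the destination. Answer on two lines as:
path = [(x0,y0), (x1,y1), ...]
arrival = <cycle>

path = [(2,7), (1,7), (1,6), (1,5), (1,4)]
arrival = 28

[0] x=2 y=7 t=20
[1] x=1 y=7 t=22 →W
[2] x=1 y=6 t=24 →S
[3] x=1 y=5 t=26 →S
[4] x=1 y=4 t=28 →S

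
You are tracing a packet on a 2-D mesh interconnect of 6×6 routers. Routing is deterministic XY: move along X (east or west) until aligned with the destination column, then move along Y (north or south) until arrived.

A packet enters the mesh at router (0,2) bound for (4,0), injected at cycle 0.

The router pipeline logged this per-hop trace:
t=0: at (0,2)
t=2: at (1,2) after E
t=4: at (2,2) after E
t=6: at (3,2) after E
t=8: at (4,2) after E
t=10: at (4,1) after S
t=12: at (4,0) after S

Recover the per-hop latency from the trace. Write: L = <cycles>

L = 2

Between hops 0 and 1 the cycle counter advances 2 − 0 = 2.
One hop costs L cycles, so L = 2.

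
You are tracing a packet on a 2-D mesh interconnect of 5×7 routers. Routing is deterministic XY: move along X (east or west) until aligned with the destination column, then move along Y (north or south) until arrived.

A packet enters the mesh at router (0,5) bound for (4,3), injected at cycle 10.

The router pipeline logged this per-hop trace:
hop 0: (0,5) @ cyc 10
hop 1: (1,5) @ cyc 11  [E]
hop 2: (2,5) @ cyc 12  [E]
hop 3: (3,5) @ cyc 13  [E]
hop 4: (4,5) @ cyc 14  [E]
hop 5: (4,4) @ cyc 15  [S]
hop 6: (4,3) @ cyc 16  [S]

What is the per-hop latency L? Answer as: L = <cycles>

From hop 0 (10) to hop 1 (11): +1 cycles.
Each hop adds L, hence L = 1.

L = 1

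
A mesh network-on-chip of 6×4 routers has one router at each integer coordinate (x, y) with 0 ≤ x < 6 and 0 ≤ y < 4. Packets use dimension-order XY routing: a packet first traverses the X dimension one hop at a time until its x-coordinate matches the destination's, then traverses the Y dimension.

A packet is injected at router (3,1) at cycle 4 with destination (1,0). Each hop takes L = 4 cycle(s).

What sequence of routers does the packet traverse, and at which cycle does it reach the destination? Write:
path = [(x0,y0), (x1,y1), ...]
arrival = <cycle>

path = [(3,1), (2,1), (1,1), (1,0)]
arrival = 16

[0] x=3 y=1 t=4
[1] x=2 y=1 t=8 →W
[2] x=1 y=1 t=12 →W
[3] x=1 y=0 t=16 →S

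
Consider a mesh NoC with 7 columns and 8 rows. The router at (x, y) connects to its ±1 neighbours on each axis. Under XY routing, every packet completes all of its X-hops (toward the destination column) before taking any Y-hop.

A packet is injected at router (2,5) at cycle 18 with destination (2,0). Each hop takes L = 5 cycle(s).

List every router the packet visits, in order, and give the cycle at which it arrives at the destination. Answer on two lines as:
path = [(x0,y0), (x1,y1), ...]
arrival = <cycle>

#0 — 2,5 | c18
#1 — 2,4 | c23 | S
#2 — 2,3 | c28 | S
#3 — 2,2 | c33 | S
#4 — 2,1 | c38 | S
#5 — 2,0 | c43 | S

path = [(2,5), (2,4), (2,3), (2,2), (2,1), (2,0)]
arrival = 43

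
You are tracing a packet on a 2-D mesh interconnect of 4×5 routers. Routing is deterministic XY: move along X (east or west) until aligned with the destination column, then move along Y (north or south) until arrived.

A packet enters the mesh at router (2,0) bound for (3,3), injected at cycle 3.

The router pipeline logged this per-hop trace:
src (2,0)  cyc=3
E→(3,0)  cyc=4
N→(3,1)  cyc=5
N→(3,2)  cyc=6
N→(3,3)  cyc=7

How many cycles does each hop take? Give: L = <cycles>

L = 1

Δcyc across hop 0→1: 4 − 3 = 1.
Each hop adds L, hence L = 1.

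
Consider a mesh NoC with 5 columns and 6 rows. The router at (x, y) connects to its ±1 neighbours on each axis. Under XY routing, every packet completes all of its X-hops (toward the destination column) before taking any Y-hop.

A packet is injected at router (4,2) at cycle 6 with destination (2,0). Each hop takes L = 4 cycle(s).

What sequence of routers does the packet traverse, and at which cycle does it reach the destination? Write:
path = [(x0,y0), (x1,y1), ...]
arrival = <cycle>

src (4,2)  cyc=6
W→(3,2)  cyc=10
W→(2,2)  cyc=14
S→(2,1)  cyc=18
S→(2,0)  cyc=22

path = [(4,2), (3,2), (2,2), (2,1), (2,0)]
arrival = 22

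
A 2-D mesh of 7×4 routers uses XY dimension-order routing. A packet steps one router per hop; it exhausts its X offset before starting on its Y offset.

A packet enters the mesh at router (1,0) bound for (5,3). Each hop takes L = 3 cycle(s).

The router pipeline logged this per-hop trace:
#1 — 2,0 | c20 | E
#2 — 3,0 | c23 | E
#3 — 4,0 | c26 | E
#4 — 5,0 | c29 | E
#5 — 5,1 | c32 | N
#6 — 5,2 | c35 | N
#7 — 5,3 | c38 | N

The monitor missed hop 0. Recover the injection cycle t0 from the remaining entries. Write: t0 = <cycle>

At hop 1 the cycle is 20; in general cyc_k = t0 + kL.
t0 = cyc[1] − L = 20 − 3 = 17.

t0 = 17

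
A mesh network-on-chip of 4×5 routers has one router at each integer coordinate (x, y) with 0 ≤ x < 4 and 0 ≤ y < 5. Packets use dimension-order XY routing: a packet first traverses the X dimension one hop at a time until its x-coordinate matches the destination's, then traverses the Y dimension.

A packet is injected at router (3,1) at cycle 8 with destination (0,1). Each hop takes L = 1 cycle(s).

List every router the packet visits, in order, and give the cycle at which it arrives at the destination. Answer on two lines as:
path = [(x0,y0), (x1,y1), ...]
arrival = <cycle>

t=8: at (3,1)
t=9: at (2,1) after W
t=10: at (1,1) after W
t=11: at (0,1) after W

path = [(3,1), (2,1), (1,1), (0,1)]
arrival = 11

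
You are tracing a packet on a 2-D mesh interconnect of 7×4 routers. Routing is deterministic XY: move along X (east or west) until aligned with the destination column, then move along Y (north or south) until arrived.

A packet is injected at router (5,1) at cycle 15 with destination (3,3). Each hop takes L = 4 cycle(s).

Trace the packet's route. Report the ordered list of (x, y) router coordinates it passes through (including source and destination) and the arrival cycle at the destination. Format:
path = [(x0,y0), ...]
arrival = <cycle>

t=15: at (5,1)
t=19: at (4,1) after W
t=23: at (3,1) after W
t=27: at (3,2) after N
t=31: at (3,3) after N

path = [(5,1), (4,1), (3,1), (3,2), (3,3)]
arrival = 31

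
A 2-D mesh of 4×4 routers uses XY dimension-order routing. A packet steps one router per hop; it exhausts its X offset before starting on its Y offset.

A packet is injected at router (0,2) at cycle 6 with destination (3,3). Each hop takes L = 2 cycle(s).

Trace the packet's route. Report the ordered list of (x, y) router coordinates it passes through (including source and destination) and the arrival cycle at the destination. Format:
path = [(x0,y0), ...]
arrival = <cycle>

[0] x=0 y=2 t=6
[1] x=1 y=2 t=8 →E
[2] x=2 y=2 t=10 →E
[3] x=3 y=2 t=12 →E
[4] x=3 y=3 t=14 →N

path = [(0,2), (1,2), (2,2), (3,2), (3,3)]
arrival = 14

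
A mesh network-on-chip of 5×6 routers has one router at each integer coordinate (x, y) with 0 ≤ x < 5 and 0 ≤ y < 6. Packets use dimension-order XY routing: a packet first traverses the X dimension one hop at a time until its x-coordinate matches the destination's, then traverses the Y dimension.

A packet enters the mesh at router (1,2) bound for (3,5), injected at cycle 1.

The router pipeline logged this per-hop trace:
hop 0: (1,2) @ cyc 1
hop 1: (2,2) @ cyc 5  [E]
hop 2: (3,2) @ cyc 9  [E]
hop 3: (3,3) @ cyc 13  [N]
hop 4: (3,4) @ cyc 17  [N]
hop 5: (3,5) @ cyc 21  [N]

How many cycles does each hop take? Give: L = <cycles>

Δcyc across hop 0→1: 5 − 1 = 4.
Each hop adds L, hence L = 4.

L = 4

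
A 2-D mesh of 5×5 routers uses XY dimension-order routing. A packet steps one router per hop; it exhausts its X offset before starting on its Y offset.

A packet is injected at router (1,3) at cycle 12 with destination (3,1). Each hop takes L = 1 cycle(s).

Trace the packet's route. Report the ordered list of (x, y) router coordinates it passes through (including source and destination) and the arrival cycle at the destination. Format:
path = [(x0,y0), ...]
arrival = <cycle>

path = [(1,3), (2,3), (3,3), (3,2), (3,1)]
arrival = 16

t=12: at (1,3)
t=13: at (2,3) after E
t=14: at (3,3) after E
t=15: at (3,2) after S
t=16: at (3,1) after S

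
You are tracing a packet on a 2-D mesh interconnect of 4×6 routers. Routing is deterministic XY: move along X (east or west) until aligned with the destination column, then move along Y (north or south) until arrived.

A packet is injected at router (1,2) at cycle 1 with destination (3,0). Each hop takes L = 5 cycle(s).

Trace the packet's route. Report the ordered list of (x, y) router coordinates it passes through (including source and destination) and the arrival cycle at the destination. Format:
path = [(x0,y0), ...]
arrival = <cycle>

t=1: at (1,2)
t=6: at (2,2) after E
t=11: at (3,2) after E
t=16: at (3,1) after S
t=21: at (3,0) after S

path = [(1,2), (2,2), (3,2), (3,1), (3,0)]
arrival = 21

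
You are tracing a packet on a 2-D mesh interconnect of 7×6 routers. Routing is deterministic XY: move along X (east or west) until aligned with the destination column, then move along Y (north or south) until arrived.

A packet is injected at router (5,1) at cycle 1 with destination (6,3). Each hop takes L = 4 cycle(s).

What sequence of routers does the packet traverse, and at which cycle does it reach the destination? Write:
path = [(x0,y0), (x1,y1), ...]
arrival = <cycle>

path = [(5,1), (6,1), (6,2), (6,3)]
arrival = 13

  0. router=(5,1) cycle=1 (inject)
  1. router=(6,1) cycle=5 dir=E
  2. router=(6,2) cycle=9 dir=N
  3. router=(6,3) cycle=13 dir=N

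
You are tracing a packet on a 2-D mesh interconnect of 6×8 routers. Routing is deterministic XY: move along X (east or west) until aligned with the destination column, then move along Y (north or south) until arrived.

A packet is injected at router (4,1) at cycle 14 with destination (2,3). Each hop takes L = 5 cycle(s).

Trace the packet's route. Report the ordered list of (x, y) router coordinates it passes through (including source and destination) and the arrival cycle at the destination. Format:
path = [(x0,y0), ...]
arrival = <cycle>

path = [(4,1), (3,1), (2,1), (2,2), (2,3)]
arrival = 34

src (4,1)  cyc=14
W→(3,1)  cyc=19
W→(2,1)  cyc=24
N→(2,2)  cyc=29
N→(2,3)  cyc=34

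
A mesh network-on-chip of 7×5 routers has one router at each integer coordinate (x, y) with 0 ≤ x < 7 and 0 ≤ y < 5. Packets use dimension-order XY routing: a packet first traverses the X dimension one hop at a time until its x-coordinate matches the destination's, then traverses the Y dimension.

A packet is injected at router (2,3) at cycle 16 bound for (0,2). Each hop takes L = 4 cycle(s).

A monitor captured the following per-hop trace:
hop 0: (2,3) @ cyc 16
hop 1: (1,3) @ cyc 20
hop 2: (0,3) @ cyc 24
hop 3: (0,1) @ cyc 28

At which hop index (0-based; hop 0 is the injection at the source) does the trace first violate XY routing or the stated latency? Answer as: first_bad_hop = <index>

first_bad_hop = 3

[1] (-1,+0) / 4c ⇒ ok
[2] (-1,+0) / 4c ⇒ ok
[3] (+0,-2) / 4c ⇒ BAD: non-unit step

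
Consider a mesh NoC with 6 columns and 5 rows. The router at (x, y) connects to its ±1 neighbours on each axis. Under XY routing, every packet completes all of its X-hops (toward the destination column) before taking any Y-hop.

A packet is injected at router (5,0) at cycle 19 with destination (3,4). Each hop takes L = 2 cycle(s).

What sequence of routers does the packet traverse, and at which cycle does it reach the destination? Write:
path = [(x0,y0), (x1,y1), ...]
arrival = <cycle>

path = [(5,0), (4,0), (3,0), (3,1), (3,2), (3,3), (3,4)]
arrival = 31

[0] x=5 y=0 t=19
[1] x=4 y=0 t=21 →W
[2] x=3 y=0 t=23 →W
[3] x=3 y=1 t=25 →N
[4] x=3 y=2 t=27 →N
[5] x=3 y=3 t=29 →N
[6] x=3 y=4 t=31 →N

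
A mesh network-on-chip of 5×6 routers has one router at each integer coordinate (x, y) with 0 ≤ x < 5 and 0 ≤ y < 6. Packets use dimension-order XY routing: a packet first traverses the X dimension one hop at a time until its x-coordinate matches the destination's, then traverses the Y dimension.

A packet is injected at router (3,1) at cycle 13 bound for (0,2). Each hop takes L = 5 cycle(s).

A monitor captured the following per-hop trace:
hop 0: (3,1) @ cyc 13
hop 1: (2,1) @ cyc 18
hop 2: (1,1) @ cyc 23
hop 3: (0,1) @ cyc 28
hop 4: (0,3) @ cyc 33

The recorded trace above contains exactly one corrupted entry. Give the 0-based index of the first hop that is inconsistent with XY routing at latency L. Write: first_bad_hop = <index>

first_bad_hop = 4

  1: Δx=-1 Δy=+0 Δt=5 [ok]
  2: Δx=-1 Δy=+0 Δt=5 [ok]
  3: Δx=-1 Δy=+0 Δt=5 [ok]
  4: Δx=+0 Δy=+2 Δt=5 [BAD: non-unit step]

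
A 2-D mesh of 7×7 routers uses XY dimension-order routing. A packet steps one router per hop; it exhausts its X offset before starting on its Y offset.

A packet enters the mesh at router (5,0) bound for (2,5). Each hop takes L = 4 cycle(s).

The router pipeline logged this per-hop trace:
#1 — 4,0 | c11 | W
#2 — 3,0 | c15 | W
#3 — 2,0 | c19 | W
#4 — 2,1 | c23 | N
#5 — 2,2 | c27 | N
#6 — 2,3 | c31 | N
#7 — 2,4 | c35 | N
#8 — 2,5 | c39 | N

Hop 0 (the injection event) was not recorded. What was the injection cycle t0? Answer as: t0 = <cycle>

t0 = 7

Hop 1 reached at cycle 11; hop k is at t0 + k·L.
So t0 = 11 − 1·4 = 7.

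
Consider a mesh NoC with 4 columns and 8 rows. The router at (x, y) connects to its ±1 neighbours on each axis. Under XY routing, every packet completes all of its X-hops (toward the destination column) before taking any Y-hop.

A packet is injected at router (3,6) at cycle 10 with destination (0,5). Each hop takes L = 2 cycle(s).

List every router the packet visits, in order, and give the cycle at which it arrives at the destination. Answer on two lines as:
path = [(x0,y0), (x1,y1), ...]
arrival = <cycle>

path = [(3,6), (2,6), (1,6), (0,6), (0,5)]
arrival = 18

src (3,6)  cyc=10
W→(2,6)  cyc=12
W→(1,6)  cyc=14
W→(0,6)  cyc=16
S→(0,5)  cyc=18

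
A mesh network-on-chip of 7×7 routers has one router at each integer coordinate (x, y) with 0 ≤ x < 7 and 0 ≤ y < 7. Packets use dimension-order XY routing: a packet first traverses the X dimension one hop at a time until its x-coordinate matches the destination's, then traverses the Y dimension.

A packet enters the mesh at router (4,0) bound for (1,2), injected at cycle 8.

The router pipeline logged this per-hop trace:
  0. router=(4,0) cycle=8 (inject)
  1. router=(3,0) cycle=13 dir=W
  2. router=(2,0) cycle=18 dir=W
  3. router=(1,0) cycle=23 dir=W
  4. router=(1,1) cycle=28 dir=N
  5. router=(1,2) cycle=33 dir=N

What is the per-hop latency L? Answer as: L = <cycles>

L = 5

Between hops 0 and 1 the cycle counter advances 13 − 8 = 5.
One hop costs L cycles, so L = 5.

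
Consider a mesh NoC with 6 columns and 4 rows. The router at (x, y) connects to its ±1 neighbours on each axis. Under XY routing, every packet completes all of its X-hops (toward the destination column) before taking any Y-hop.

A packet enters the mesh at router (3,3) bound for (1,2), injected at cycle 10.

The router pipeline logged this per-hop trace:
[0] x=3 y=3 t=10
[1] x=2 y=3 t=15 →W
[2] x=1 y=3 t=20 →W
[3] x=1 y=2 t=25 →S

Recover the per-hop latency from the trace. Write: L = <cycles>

L = 5

From hop 0 (10) to hop 1 (15): +5 cycles.
Per-hop latency L = Δcyc = 5.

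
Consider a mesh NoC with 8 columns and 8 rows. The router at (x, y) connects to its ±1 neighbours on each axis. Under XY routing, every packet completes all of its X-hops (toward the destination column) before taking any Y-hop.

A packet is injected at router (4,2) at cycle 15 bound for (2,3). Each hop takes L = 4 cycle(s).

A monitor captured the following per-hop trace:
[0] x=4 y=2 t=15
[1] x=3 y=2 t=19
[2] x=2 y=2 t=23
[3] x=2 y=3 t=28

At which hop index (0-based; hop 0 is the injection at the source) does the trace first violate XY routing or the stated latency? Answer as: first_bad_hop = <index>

first_bad_hop = 3

check 1→ d=(-1,0) cyc+4: ok
check 2→ d=(-1,0) cyc+4: ok
check 3→ d=(0,1) cyc+5: BAD: Δcyc=5≠L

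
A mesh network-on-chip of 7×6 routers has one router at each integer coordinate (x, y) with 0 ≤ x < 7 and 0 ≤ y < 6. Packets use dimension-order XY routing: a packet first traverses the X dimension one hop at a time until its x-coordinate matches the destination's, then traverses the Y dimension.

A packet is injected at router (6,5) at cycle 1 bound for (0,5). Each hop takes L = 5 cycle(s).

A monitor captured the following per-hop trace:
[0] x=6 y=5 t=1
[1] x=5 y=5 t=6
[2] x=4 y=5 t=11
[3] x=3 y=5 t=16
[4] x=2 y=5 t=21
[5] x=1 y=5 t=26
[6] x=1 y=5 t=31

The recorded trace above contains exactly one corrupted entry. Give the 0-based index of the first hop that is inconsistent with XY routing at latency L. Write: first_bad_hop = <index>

first_bad_hop = 6

  1: Δx=-1 Δy=+0 Δt=5 [ok]
  2: Δx=-1 Δy=+0 Δt=5 [ok]
  3: Δx=-1 Δy=+0 Δt=5 [ok]
  4: Δx=-1 Δy=+0 Δt=5 [ok]
  5: Δx=-1 Δy=+0 Δt=5 [ok]
  6: Δx=+0 Δy=+0 Δt=5 [BAD: non-unit step]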